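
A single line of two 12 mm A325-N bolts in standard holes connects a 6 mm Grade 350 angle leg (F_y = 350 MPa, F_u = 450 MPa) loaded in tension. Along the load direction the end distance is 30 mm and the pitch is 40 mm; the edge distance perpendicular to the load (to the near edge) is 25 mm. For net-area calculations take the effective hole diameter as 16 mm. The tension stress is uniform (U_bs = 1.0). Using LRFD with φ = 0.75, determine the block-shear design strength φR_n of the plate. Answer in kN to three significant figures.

90.3 kN

Shear plane L_v = 30 + 1·40 = 70 mm; A_gv = 70 × 6 = 420 mm².
A_nv = (70 − 1.5·16) × 6 = 276 mm².
A_nt = (25 − 0.5·16) × 6 = 102 mm².
0.6 F_u A_nv = 74.52 kN; 0.6 F_y A_gv = 88.2 kN → shear rupture governs the shear term.
R_n = 74.52 + 1.0 × 450 × 102 / 1000 = 120.4 kN.
Design strength φR_n = 0.75 × 120.4 = 90.3 kN.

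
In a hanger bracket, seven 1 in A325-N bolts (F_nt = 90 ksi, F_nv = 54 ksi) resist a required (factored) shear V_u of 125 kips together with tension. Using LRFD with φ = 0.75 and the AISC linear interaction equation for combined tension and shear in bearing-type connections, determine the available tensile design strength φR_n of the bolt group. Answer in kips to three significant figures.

274 kips

A_b = π·1²/4 = 0.7854 in²; f_rv = 125 / (7 × 0.7854) = 22.74 ksi.
F'_nt = 1.3 F_nt − (F_nt / φF_nv) f_rv = 1.3·90 − (90/(0.75·54))·22.74 = 66.47 ksi, capped at F_nt → F'_nt = 66.47 ksi.
R_n = F'_nt · A_b · n = 66.47 × 0.7854 × 7 = 365.5 kips.
Design strength φR_n = 0.75 × 365.5 = 274 kips.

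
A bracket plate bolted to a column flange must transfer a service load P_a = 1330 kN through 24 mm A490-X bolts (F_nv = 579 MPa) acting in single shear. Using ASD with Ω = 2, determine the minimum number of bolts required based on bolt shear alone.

A_b = π·24²/4 = 452.4 mm².
Per-bolt allowable strength R_n/Ω = 579 × 452.4 × 1 / 1000 / 2 = 131 kN.
n ≥ 1330 / 131 = 10.16 → use 11 bolts.

11 bolts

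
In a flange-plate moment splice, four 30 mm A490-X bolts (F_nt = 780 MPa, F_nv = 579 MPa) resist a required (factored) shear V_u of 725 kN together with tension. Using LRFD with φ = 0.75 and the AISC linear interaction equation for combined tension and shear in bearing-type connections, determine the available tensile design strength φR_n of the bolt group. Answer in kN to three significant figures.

A_b = π·30²/4 = 706.9 mm²; f_rv = 725 × 1000 / (4 × 706.9) = 256.4 MPa.
F'_nt = 1.3 F_nt − (F_nt / φF_nv) f_rv = 1.3·780 − (780/(0.75·579))·256.4 = 553.4 MPa, capped at F_nt → F'_nt = 553.4 MPa.
R_n = F'_nt · A_b · n = 553.4 × 706.9 × 4 / 1000 = 1565 kN.
Design strength φR_n = 0.75 × 1565 = 1170 kN.

1170 kN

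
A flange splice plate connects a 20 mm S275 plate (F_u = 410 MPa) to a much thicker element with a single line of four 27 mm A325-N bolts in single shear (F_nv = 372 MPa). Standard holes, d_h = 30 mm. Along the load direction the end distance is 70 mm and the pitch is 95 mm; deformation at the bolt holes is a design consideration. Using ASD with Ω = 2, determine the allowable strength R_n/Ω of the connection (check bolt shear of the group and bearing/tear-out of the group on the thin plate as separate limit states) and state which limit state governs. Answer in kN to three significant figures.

426 kN (bolt shear governs)

Bolt shear: A_b = π·27²/4 = 572.6 mm²; R_n = 372 × 572.6 × 4 × 1 / 1000 = 852 kN → 852 / 2 = 426 kN.
Bearing (1.2 l_c t F_u ≤ 2.4 d t F_u): upper limit = 2.4·27·20·410 / 1000 = 531.4 kN.
  Edge l_c = 70 − 30/2 = 55 → r_n = 531.4 kN; interior l_c = 95 − 30 = 65 → r_n = 531.4 kN.
  R_n,bearing = 1·531.4 + 3·531.4 = 2125 kN → 2125 / 2 = 1060 kN.
Bolt shear governs: 426 kN.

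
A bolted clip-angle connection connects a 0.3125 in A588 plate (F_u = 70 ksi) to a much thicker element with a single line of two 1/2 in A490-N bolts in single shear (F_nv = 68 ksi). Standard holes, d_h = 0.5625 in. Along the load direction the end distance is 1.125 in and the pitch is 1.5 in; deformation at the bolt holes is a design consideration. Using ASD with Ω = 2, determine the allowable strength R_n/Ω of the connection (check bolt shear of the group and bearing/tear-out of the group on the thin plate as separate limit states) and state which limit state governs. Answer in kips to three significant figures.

Bolt shear: A_b = π·0.5²/4 = 0.1963 in²; R_n = 68 × 0.1963 × 2 × 1 = 26.7 kips → 26.7 / 2 = 13.4 kips.
Bearing (1.2 l_c t F_u ≤ 2.4 d t F_u): upper limit = 2.4·0.5·0.3125·70 = 26.25 kips.
  Edge l_c = 1.125 − 0.5625/2 = 0.8438 → r_n = 22.15 kips; interior l_c = 1.5 − 0.5625 = 0.9375 → r_n = 24.61 kips.
  R_n,bearing = 1·22.15 + 1·24.61 = 46.76 kips → 46.76 / 2 = 23.4 kips.
Bolt shear governs: 13.4 kips.

13.4 kips (bolt shear governs)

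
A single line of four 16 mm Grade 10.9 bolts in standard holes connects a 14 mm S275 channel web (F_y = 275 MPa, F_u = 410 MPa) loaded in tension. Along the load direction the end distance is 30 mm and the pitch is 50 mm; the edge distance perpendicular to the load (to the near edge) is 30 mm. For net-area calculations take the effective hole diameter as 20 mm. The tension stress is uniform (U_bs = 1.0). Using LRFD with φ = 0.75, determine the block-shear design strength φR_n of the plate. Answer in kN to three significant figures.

370 kN

Shear plane L_v = 30 + 3·50 = 180 mm; A_gv = 180 × 14 = 2520 mm².
A_nv = (180 − 3.5·20) × 14 = 1540 mm².
A_nt = (30 − 0.5·20) × 14 = 280 mm².
0.6 F_u A_nv = 378.8 kN; 0.6 F_y A_gv = 415.8 kN → shear rupture governs the shear term.
R_n = 378.8 + 1.0 × 410 × 280 / 1000 = 493.6 kN.
Design strength φR_n = 0.75 × 493.6 = 370 kN.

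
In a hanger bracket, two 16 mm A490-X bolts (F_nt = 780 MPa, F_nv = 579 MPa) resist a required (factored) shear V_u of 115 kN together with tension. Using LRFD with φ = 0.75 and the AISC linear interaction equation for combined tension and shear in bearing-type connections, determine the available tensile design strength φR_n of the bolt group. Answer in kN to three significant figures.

A_b = π·16²/4 = 201.1 mm²; f_rv = 115 × 1000 / (2 × 201.1) = 286 MPa.
F'_nt = 1.3 F_nt − (F_nt / φF_nv) f_rv = 1.3·780 − (780/(0.75·579))·286 = 500.3 MPa, capped at F_nt → F'_nt = 500.3 MPa.
R_n = F'_nt · A_b · n = 500.3 × 201.1 × 2 / 1000 = 201.2 kN.
Design strength φR_n = 0.75 × 201.2 = 151 kN.

151 kN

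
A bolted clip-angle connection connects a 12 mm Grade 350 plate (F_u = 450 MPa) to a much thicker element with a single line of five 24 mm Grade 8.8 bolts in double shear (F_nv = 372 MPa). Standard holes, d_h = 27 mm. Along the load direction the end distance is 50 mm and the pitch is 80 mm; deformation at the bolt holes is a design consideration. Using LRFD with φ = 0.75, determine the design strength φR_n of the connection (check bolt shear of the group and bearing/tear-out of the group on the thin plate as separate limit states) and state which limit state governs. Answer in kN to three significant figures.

Bolt shear: A_b = π·24²/4 = 452.4 mm²; R_n = 372 × 452.4 × 5 × 2 / 1000 = 1683 kN → 0.75 × 1683 = 1260 kN.
Bearing (1.2 l_c t F_u ≤ 2.4 d t F_u): upper limit = 2.4·24·12·450 / 1000 = 311 kN.
  Edge l_c = 50 − 27/2 = 36.5 → r_n = 236.5 kN; interior l_c = 80 − 27 = 53 → r_n = 311 kN.
  R_n,bearing = 1·236.5 + 4·311 = 1481 kN → 0.75 × 1481 = 1110 kN.
Bearing governs: 1110 kN.

1110 kN (bearing governs)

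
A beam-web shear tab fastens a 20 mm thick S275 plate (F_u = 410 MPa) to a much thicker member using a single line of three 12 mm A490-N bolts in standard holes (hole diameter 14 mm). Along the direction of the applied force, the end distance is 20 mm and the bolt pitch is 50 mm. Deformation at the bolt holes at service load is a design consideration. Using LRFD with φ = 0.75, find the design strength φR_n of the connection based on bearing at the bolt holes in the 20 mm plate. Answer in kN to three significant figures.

450 kN

Per bolt r_n = 1.2 l_c t F_u ≤ 2.4 d t F_u; upper limit = 2.4 × 12 × 20 × 410 / 1000 = 236.2 kN.
Edge bolt: l_c = 20 − 14/2 = 13 mm → 1.2 × 13 × 20 × 410 / 1000 = 127.9 → r_n = 127.9 kN.
Interior bolts: l_c = 50 − 14 = 36 mm → 1.2 × 36 × 20 × 410 / 1000 = 354.2 → r_n = 236.2 kN.
R_n = 1 × 127.9 + 2 × 236.2 = 600.2 kN.
Design strength φR_n = 0.75 × 600.2 = 450 kN.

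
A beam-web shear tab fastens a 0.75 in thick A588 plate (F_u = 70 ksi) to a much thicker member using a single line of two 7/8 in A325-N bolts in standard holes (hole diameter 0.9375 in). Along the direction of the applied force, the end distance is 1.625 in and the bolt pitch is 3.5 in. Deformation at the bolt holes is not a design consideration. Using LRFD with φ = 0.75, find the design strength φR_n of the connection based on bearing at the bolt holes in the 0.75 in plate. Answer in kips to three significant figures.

Per bolt r_n = 1.5 l_c t F_u ≤ 3.0 d t F_u; upper limit = 3.0 × 0.875 × 0.75 × 70 = 137.8 kips.
Edge bolt: l_c = 1.625 − 0.9375/2 = 1.156 in → 1.5 × 1.156 × 0.75 × 70 = 91.05 → r_n = 91.05 kips.
Interior bolts: l_c = 3.5 − 0.9375 = 2.562 in → 1.5 × 2.562 × 0.75 × 70 = 201.8 → r_n = 137.8 kips.
R_n = 1 × 91.05 + 1 × 137.8 = 228.9 kips.
Design strength φR_n = 0.75 × 228.9 = 172 kips.

172 kips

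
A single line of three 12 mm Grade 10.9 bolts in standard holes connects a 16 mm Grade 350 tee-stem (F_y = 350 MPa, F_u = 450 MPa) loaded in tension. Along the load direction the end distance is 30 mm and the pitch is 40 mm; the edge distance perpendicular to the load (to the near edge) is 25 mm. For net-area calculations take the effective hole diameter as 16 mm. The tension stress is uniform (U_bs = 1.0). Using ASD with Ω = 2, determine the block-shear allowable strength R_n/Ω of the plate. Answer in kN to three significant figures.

212 kN

Shear plane L_v = 30 + 2·40 = 110 mm; A_gv = 110 × 16 = 1760 mm².
A_nv = (110 − 2.5·16) × 16 = 1120 mm².
A_nt = (25 − 0.5·16) × 16 = 272 mm².
0.6 F_u A_nv = 302.4 kN; 0.6 F_y A_gv = 369.6 kN → shear rupture governs the shear term.
R_n = 302.4 + 1.0 × 450 × 272 / 1000 = 424.8 kN.
Allowable strength R_n/Ω = 424.8 / 2 = 212 kN.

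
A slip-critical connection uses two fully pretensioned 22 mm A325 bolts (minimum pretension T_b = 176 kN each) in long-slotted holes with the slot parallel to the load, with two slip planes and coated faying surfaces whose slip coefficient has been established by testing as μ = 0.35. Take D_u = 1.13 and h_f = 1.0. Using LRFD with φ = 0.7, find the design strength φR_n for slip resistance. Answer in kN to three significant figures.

R_n = μ · D_u · h_f · T_b · n_s · n_b = 0.35 × 1.13 × 1.0 × 176 × 2 × 2 = 278.4 kN.
Design strength φR_n = 0.7 × 278.4 = 195 kN.

195 kN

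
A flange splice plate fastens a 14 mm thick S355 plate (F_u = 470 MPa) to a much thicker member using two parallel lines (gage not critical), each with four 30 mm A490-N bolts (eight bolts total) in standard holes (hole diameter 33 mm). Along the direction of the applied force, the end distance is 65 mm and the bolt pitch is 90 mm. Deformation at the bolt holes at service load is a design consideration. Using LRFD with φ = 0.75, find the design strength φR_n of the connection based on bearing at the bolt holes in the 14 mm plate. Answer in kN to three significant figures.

2600 kN

Per bolt r_n = 1.2 l_c t F_u ≤ 2.4 d t F_u; upper limit = 2.4 × 30 × 14 × 470 / 1000 = 473.8 kN.
Edge bolt: l_c = 65 − 33/2 = 48.5 mm → 1.2 × 48.5 × 14 × 470 / 1000 = 383 → r_n = 383 kN.
Interior bolts: l_c = 90 − 33 = 57 mm → 1.2 × 57 × 14 × 470 / 1000 = 450.1 → r_n = 450.1 kN.
R_n = 2 × 383 + 6 × 450.1 = 3466 kN.
Design strength φR_n = 0.75 × 3466 = 2600 kN.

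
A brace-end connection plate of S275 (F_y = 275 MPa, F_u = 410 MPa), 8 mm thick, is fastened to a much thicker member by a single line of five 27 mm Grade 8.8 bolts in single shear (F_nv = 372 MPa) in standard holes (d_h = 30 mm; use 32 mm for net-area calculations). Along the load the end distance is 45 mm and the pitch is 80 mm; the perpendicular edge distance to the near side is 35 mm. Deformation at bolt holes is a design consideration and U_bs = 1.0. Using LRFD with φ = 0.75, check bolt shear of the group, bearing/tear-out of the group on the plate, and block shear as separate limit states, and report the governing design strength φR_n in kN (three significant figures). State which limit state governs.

Bolt shear: A_b = π·27²/4 = 572.6 mm²; R_n = 372 × 572.6 × 5 × 1 / 1000 = 1065 kN → 0.75 × 1065 = 799 kN.
Bearing: edge l_c = 30, r_n = 118.1 kN; interior l_c = 50, r_n = 196.8 kN; R_n = 118.1 + 4·196.8 = 905.3 kN → 679 kN.
Block shear: A_gv = 2920, A_nv = 1768, A_nt = 152 mm²; R_n = min(0.6F_uA_nv, 0.6F_yA_gv) + U_bs·F_u·A_nt = 497.2 kN → 373 kN.
Block shear governs: 373 kN.

373 kN (block shear governs)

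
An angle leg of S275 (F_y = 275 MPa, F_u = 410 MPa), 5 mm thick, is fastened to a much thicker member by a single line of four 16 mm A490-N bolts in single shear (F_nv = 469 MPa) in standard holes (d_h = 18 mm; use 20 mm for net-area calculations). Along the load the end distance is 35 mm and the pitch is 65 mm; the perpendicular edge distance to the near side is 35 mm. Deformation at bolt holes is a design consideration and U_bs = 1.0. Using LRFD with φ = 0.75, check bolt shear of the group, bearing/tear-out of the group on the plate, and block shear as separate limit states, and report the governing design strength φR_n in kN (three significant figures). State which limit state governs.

Bolt shear: A_b = π·16²/4 = 201.1 mm²; R_n = 469 × 201.1 × 4 × 1 / 1000 = 377.2 kN → 0.75 × 377.2 = 283 kN.
Bearing: edge l_c = 26, r_n = 63.96 kN; interior l_c = 47, r_n = 78.72 kN; R_n = 63.96 + 3·78.72 = 300.1 kN → 225 kN.
Block shear: A_gv = 1150, A_nv = 800, A_nt = 125 mm²; R_n = min(0.6F_uA_nv, 0.6F_yA_gv) + U_bs·F_u·A_nt = 241 kN → 181 kN.
Block shear governs: 181 kN.

181 kN (block shear governs)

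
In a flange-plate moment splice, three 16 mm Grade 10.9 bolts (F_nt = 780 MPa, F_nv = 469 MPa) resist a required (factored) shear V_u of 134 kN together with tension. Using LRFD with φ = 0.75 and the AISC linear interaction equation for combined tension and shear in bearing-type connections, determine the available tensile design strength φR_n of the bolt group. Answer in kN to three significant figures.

236 kN

A_b = π·16²/4 = 201.1 mm²; f_rv = 134 × 1000 / (3 × 201.1) = 222.2 MPa.
F'_nt = 1.3 F_nt − (F_nt / φF_nv) f_rv = 1.3·780 − (780/(0.75·469))·222.2 = 521.4 MPa, capped at F_nt → F'_nt = 521.4 MPa.
R_n = F'_nt · A_b · n = 521.4 × 201.1 × 3 / 1000 = 314.5 kN.
Design strength φR_n = 0.75 × 314.5 = 236 kN.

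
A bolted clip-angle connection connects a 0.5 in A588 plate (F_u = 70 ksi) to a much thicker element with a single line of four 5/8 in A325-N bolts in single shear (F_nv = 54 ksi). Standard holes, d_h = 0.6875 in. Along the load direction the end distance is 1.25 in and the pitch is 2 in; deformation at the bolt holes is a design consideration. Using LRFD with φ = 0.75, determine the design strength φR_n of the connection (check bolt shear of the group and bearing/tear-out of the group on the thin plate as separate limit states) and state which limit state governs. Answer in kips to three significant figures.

49.7 kips (bolt shear governs)

Bolt shear: A_b = π·0.625²/4 = 0.3068 in²; R_n = 54 × 0.3068 × 4 × 1 = 66.27 kips → 0.75 × 66.27 = 49.7 kips.
Bearing (1.2 l_c t F_u ≤ 2.4 d t F_u): upper limit = 2.4·0.625·0.5·70 = 52.5 kips.
  Edge l_c = 1.25 − 0.6875/2 = 0.9062 → r_n = 38.06 kips; interior l_c = 2 − 0.6875 = 1.312 → r_n = 52.5 kips.
  R_n,bearing = 1·38.06 + 3·52.5 = 195.6 kips → 0.75 × 195.6 = 147 kips.
Bolt shear governs: 49.7 kips.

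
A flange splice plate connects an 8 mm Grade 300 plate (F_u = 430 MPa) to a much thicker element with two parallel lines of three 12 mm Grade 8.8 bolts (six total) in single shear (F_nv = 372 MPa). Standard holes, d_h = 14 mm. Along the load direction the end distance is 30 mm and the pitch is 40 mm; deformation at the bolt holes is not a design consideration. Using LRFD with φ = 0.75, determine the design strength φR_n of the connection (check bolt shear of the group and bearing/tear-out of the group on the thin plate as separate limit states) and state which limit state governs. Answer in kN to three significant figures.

Bolt shear: A_b = π·12²/4 = 113.1 mm²; R_n = 372 × 113.1 × 6 × 1 / 1000 = 252.4 kN → 0.75 × 252.4 = 189 kN.
Bearing (1.5 l_c t F_u ≤ 3.0 d t F_u): upper limit = 3.0·12·8·430 / 1000 = 123.8 kN.
  Edge l_c = 30 − 14/2 = 23 → r_n = 118.7 kN; interior l_c = 40 − 14 = 26 → r_n = 123.8 kN.
  R_n,bearing = 2·118.7 + 4·123.8 = 732.7 kN → 0.75 × 732.7 = 550 kN.
Bolt shear governs: 189 kN.

189 kN (bolt shear governs)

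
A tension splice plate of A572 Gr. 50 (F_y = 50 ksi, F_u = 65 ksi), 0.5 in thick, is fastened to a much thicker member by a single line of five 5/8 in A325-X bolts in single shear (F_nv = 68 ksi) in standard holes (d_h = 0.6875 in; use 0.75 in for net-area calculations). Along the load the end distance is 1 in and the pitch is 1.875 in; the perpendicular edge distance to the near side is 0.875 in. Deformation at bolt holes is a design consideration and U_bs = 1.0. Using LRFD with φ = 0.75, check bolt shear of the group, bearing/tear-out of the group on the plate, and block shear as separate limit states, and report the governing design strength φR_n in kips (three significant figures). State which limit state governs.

Bolt shear: A_b = π·0.625²/4 = 0.3068 in²; R_n = 68 × 0.3068 × 5 × 1 = 104.3 kips → 0.75 × 104.3 = 78.2 kips.
Bearing: edge l_c = 0.6562, r_n = 25.59 kips; interior l_c = 1.188, r_n = 46.31 kips; R_n = 25.59 + 4·46.31 = 210.8 kips → 158 kips.
Block shear: A_gv = 4.25, A_nv = 2.562, A_nt = 0.25 in²; R_n = min(0.6F_uA_nv, 0.6F_yA_gv) + U_bs·F_u·A_nt = 116.2 kips → 87.1 kips.
Bolt shear governs: 78.2 kips.

78.2 kips (bolt shear governs)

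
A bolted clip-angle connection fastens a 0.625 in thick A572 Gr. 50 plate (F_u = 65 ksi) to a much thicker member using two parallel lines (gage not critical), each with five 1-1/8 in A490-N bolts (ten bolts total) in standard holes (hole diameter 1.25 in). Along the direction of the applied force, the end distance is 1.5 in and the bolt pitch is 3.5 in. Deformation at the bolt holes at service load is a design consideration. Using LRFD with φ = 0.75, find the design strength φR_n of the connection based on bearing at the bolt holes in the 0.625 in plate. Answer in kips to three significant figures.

722 kips

Per bolt r_n = 1.2 l_c t F_u ≤ 2.4 d t F_u; upper limit = 2.4 × 1.125 × 0.625 × 65 = 109.7 kips.
Edge bolt: l_c = 1.5 − 1.25/2 = 0.875 in → 1.2 × 0.875 × 0.625 × 65 = 42.66 → r_n = 42.66 kips.
Interior bolts: l_c = 3.5 − 1.25 = 2.25 in → 1.2 × 2.25 × 0.625 × 65 = 109.7 → r_n = 109.7 kips.
R_n = 2 × 42.66 + 8 × 109.7 = 962.8 kips.
Design strength φR_n = 0.75 × 962.8 = 722 kips.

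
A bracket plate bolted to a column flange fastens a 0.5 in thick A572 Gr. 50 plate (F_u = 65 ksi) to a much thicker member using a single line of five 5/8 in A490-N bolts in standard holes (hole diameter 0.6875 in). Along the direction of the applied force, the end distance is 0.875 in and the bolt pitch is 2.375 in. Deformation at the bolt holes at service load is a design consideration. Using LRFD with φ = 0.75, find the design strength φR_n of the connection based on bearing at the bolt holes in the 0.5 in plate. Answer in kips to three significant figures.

Per bolt r_n = 1.2 l_c t F_u ≤ 2.4 d t F_u; upper limit = 2.4 × 0.625 × 0.5 × 65 = 48.75 kips.
Edge bolt: l_c = 0.875 − 0.6875/2 = 0.5312 in → 1.2 × 0.5312 × 0.5 × 65 = 20.72 → r_n = 20.72 kips.
Interior bolts: l_c = 2.375 − 0.6875 = 1.688 in → 1.2 × 1.688 × 0.5 × 65 = 65.81 → r_n = 48.75 kips.
R_n = 1 × 20.72 + 4 × 48.75 = 215.7 kips.
Design strength φR_n = 0.75 × 215.7 = 162 kips.

162 kips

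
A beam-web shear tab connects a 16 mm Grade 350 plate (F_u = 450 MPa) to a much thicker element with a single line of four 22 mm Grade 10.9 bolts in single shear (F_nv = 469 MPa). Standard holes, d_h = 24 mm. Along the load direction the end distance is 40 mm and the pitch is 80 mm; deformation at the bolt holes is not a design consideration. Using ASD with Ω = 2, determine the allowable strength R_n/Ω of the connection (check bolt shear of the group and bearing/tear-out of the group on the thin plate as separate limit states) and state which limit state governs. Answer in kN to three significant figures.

357 kN (bolt shear governs)

Bolt shear: A_b = π·22²/4 = 380.1 mm²; R_n = 469 × 380.1 × 4 × 1 / 1000 = 713.1 kN → 713.1 / 2 = 357 kN.
Bearing (1.5 l_c t F_u ≤ 3.0 d t F_u): upper limit = 3.0·22·16·450 / 1000 = 475.2 kN.
  Edge l_c = 40 − 24/2 = 28 → r_n = 302.4 kN; interior l_c = 80 − 24 = 56 → r_n = 475.2 kN.
  R_n,bearing = 1·302.4 + 3·475.2 = 1728 kN → 1728 / 2 = 864 kN.
Bolt shear governs: 357 kN.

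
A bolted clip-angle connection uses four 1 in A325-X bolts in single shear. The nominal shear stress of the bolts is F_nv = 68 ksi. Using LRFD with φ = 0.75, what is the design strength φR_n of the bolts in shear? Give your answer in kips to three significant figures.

160 kips

A_b = π × 1² / 4 = 0.7854 in².
R_n = F_nv · A_b · n · n_s = 68 × 0.7854 × 4 × 1 = 213.6 kips.
Design strength φR_n = 0.75 × 213.6 = 160 kips.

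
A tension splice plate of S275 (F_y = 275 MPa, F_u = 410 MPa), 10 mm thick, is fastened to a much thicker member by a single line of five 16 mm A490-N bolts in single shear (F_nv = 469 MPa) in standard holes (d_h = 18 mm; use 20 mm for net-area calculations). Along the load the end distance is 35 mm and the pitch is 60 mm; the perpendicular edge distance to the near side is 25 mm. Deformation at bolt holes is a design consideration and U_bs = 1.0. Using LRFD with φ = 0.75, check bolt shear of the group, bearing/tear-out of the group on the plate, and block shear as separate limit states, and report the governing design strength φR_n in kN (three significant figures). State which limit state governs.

354 kN (bolt shear governs)

Bolt shear: A_b = π·16²/4 = 201.1 mm²; R_n = 469 × 201.1 × 5 × 1 / 1000 = 471.5 kN → 0.75 × 471.5 = 354 kN.
Bearing: edge l_c = 26, r_n = 127.9 kN; interior l_c = 42, r_n = 157.4 kN; R_n = 127.9 + 4·157.4 = 757.7 kN → 568 kN.
Block shear: A_gv = 2750, A_nv = 1850, A_nt = 150 mm²; R_n = min(0.6F_uA_nv, 0.6F_yA_gv) + U_bs·F_u·A_nt = 515.2 kN → 386 kN.
Bolt shear governs: 354 kN.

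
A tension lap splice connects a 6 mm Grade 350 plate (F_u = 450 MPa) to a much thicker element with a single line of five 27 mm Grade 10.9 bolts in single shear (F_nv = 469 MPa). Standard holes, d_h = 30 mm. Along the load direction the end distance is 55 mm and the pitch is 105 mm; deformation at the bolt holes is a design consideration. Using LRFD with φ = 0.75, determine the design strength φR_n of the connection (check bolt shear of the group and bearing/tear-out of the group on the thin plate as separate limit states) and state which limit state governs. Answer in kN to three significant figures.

622 kN (bearing governs)

Bolt shear: A_b = π·27²/4 = 572.6 mm²; R_n = 469 × 572.6 × 5 × 1 / 1000 = 1343 kN → 0.75 × 1343 = 1010 kN.
Bearing (1.2 l_c t F_u ≤ 2.4 d t F_u): upper limit = 2.4·27·6·450 / 1000 = 175 kN.
  Edge l_c = 55 − 30/2 = 40 → r_n = 129.6 kN; interior l_c = 105 − 30 = 75 → r_n = 175 kN.
  R_n,bearing = 1·129.6 + 4·175 = 829.4 kN → 0.75 × 829.4 = 622 kN.
Bearing governs: 622 kN.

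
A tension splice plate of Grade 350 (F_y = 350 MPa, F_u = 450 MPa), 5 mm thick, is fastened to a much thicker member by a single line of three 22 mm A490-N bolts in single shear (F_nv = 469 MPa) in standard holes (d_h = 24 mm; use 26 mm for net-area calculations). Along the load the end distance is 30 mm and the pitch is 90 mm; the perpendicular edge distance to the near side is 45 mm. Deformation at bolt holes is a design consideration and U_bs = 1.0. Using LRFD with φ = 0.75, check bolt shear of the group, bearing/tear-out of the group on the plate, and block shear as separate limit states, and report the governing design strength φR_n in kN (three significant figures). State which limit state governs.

Bolt shear: A_b = π·22²/4 = 380.1 mm²; R_n = 469 × 380.1 × 3 × 1 / 1000 = 534.8 kN → 0.75 × 534.8 = 401 kN.
Bearing: edge l_c = 18, r_n = 48.6 kN; interior l_c = 66, r_n = 118.8 kN; R_n = 48.6 + 2·118.8 = 286.2 kN → 215 kN.
Block shear: A_gv = 1050, A_nv = 725, A_nt = 160 mm²; R_n = min(0.6F_uA_nv, 0.6F_yA_gv) + U_bs·F_u·A_nt = 267.8 kN → 201 kN.
Block shear governs: 201 kN.

201 kN (block shear governs)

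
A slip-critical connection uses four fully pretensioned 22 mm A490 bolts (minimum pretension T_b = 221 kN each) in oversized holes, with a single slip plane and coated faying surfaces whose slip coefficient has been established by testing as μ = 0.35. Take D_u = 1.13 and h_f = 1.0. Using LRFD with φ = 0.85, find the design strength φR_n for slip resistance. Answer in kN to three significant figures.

297 kN

R_n = μ · D_u · h_f · T_b · n_s · n_b = 0.35 × 1.13 × 1.0 × 221 × 1 × 4 = 349.6 kN.
Design strength φR_n = 0.85 × 349.6 = 297 kN.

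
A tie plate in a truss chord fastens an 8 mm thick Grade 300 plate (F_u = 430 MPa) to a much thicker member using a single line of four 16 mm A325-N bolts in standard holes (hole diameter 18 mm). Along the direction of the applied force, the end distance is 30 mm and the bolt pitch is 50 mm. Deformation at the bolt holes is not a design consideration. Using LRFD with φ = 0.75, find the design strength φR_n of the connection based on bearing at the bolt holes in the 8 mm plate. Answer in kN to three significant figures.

453 kN

Per bolt r_n = 1.5 l_c t F_u ≤ 3.0 d t F_u; upper limit = 3.0 × 16 × 8 × 430 / 1000 = 165.1 kN.
Edge bolt: l_c = 30 − 18/2 = 21 mm → 1.5 × 21 × 8 × 430 / 1000 = 108.4 → r_n = 108.4 kN.
Interior bolts: l_c = 50 − 18 = 32 mm → 1.5 × 32 × 8 × 430 / 1000 = 165.1 → r_n = 165.1 kN.
R_n = 1 × 108.4 + 3 × 165.1 = 603.7 kN.
Design strength φR_n = 0.75 × 603.7 = 453 kN.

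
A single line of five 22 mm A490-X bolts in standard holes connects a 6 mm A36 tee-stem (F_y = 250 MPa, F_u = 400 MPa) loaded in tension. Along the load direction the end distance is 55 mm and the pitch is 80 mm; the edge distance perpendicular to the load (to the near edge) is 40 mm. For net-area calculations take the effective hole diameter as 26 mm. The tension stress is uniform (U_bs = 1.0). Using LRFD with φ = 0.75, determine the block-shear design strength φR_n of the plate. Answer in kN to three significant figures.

302 kN

Shear plane L_v = 55 + 4·80 = 375 mm; A_gv = 375 × 6 = 2250 mm².
A_nv = (375 − 4.5·26) × 6 = 1548 mm².
A_nt = (40 − 0.5·26) × 6 = 162 mm².
0.6 F_u A_nv = 371.5 kN; 0.6 F_y A_gv = 337.5 kN → shear yielding governs the shear term.
R_n = 337.5 + 1.0 × 400 × 162 / 1000 = 402.3 kN.
Design strength φR_n = 0.75 × 402.3 = 302 kN.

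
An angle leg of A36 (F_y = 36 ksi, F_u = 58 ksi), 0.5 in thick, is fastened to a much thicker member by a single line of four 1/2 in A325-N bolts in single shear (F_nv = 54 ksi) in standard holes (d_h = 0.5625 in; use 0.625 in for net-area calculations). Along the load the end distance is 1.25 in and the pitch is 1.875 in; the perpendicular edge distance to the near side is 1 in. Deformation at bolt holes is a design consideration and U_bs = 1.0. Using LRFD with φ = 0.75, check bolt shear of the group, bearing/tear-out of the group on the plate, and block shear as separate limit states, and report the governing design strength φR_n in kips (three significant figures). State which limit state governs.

Bolt shear: A_b = π·0.5²/4 = 0.1963 in²; R_n = 54 × 0.1963 × 4 × 1 = 42.41 kips → 0.75 × 42.41 = 31.8 kips.
Bearing: edge l_c = 0.9688, r_n = 33.71 kips; interior l_c = 1.312, r_n = 34.8 kips; R_n = 33.71 + 3·34.8 = 138.1 kips → 104 kips.
Block shear: A_gv = 3.438, A_nv = 2.344, A_nt = 0.3438 in²; R_n = min(0.6F_uA_nv, 0.6F_yA_gv) + U_bs·F_u·A_nt = 94.19 kips → 70.6 kips.
Bolt shear governs: 31.8 kips.

31.8 kips (bolt shear governs)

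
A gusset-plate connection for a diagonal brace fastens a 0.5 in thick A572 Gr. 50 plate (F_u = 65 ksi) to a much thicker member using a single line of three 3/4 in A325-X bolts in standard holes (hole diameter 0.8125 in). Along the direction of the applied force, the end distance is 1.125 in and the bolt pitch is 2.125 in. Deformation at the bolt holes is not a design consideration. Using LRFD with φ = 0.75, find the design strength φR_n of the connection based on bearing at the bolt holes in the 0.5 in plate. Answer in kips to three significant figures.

Per bolt r_n = 1.5 l_c t F_u ≤ 3.0 d t F_u; upper limit = 3.0 × 0.75 × 0.5 × 65 = 73.12 kips.
Edge bolt: l_c = 1.125 − 0.8125/2 = 0.7188 in → 1.5 × 0.7188 × 0.5 × 65 = 35.04 → r_n = 35.04 kips.
Interior bolts: l_c = 2.125 − 0.8125 = 1.312 in → 1.5 × 1.312 × 0.5 × 65 = 63.98 → r_n = 63.98 kips.
R_n = 1 × 35.04 + 2 × 63.98 = 163 kips.
Design strength φR_n = 0.75 × 163 = 122 kips.

122 kips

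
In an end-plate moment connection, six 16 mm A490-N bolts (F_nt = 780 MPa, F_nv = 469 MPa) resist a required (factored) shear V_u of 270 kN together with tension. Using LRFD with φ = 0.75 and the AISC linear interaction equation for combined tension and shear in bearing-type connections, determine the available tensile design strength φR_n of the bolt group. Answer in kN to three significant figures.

468 kN

A_b = π·16²/4 = 201.1 mm²; f_rv = 270 × 1000 / (6 × 201.1) = 223.8 MPa.
F'_nt = 1.3 F_nt − (F_nt / φF_nv) f_rv = 1.3·780 − (780/(0.75·469))·223.8 = 517.7 MPa, capped at F_nt → F'_nt = 517.7 MPa.
R_n = F'_nt · A_b · n = 517.7 × 201.1 × 6 / 1000 = 624.5 kN.
Design strength φR_n = 0.75 × 624.5 = 468 kN.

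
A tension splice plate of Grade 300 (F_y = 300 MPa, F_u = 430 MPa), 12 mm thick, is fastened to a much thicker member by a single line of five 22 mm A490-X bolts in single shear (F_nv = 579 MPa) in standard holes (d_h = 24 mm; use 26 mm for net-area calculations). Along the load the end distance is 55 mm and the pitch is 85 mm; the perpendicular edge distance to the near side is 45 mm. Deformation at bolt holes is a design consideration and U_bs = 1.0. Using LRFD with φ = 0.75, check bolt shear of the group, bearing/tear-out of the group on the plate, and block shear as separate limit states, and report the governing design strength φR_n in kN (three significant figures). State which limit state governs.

764 kN (block shear governs)

Bolt shear: A_b = π·22²/4 = 380.1 mm²; R_n = 579 × 380.1 × 5 × 1 / 1000 = 1100 kN → 0.75 × 1100 = 825 kN.
Bearing: edge l_c = 43, r_n = 266.3 kN; interior l_c = 61, r_n = 272.4 kN; R_n = 266.3 + 4·272.4 = 1356 kN → 1020 kN.
Block shear: A_gv = 4740, A_nv = 3336, A_nt = 384 mm²; R_n = min(0.6F_uA_nv, 0.6F_yA_gv) + U_bs·F_u·A_nt = 1018 kN → 764 kN.
Block shear governs: 764 kN.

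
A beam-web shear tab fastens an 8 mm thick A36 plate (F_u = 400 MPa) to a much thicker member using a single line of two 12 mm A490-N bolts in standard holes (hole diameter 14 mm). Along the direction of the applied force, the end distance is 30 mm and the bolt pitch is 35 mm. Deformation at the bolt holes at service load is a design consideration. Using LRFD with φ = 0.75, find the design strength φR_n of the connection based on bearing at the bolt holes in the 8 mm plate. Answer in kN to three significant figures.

Per bolt r_n = 1.2 l_c t F_u ≤ 2.4 d t F_u; upper limit = 2.4 × 12 × 8 × 400 / 1000 = 92.16 kN.
Edge bolt: l_c = 30 − 14/2 = 23 mm → 1.2 × 23 × 8 × 400 / 1000 = 88.32 → r_n = 88.32 kN.
Interior bolts: l_c = 35 − 14 = 21 mm → 1.2 × 21 × 8 × 400 / 1000 = 80.64 → r_n = 80.64 kN.
R_n = 1 × 88.32 + 1 × 80.64 = 169 kN.
Design strength φR_n = 0.75 × 169 = 127 kN.

127 kN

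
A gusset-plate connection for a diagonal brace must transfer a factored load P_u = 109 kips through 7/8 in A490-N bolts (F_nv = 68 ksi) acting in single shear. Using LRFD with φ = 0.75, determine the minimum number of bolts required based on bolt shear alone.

A_b = π·0.875²/4 = 0.6013 in².
Per-bolt design strength φR_n = 0.75 × 68 × 0.6013 × 1 = 30.67 kips.
n ≥ 109 / 30.67 = 3.554 → use 4 bolts.

4 bolts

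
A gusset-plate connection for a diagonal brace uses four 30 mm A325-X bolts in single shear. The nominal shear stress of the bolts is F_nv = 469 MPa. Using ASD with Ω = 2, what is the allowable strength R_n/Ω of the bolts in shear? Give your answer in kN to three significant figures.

663 kN

A_b = π × 30² / 4 = 706.9 mm².
R_n = F_nv · A_b · n · n_s = 469 × 706.9 × 4 × 1 / 1000 = 1326 kN.
Allowable strength R_n/Ω = 1326 / 2 = 663 kN.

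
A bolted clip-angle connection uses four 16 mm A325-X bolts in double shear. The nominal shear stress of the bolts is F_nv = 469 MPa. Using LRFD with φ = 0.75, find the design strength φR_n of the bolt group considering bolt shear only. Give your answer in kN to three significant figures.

A_b = π × 16² / 4 = 201.1 mm².
R_n = F_nv · A_b · n · n_s = 469 × 201.1 × 4 × 2 / 1000 = 754.4 kN.
Design strength φR_n = 0.75 × 754.4 = 566 kN.

566 kN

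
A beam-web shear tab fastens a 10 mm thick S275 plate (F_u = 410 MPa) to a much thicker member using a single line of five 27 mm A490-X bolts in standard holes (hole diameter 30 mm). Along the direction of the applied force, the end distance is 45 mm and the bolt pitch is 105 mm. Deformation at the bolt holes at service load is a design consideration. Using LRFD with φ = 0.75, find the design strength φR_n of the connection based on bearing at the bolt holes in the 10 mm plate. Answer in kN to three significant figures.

908 kN

Per bolt r_n = 1.2 l_c t F_u ≤ 2.4 d t F_u; upper limit = 2.4 × 27 × 10 × 410 / 1000 = 265.7 kN.
Edge bolt: l_c = 45 − 30/2 = 30 mm → 1.2 × 30 × 10 × 410 / 1000 = 147.6 → r_n = 147.6 kN.
Interior bolts: l_c = 105 − 30 = 75 mm → 1.2 × 75 × 10 × 410 / 1000 = 369 → r_n = 265.7 kN.
R_n = 1 × 147.6 + 4 × 265.7 = 1210 kN.
Design strength φR_n = 0.75 × 1210 = 908 kN.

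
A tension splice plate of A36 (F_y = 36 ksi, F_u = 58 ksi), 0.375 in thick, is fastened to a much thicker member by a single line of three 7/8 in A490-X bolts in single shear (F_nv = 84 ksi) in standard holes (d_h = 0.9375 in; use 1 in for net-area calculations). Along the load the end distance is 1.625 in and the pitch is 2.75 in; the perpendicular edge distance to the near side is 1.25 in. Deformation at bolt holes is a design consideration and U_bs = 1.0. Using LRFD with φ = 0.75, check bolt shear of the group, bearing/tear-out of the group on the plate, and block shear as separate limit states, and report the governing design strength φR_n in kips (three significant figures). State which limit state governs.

55.5 kips (block shear governs)

Bolt shear: A_b = π·0.875²/4 = 0.6013 in²; R_n = 84 × 0.6013 × 3 × 1 = 151.5 kips → 0.75 × 151.5 = 114 kips.
Bearing: edge l_c = 1.156, r_n = 30.18 kips; interior l_c = 1.812, r_n = 45.68 kips; R_n = 30.18 + 2·45.68 = 121.5 kips → 91.1 kips.
Block shear: A_gv = 2.672, A_nv = 1.734, A_nt = 0.2812 in²; R_n = min(0.6F_uA_nv, 0.6F_yA_gv) + U_bs·F_u·A_nt = 74.02 kips → 55.5 kips.
Block shear governs: 55.5 kips.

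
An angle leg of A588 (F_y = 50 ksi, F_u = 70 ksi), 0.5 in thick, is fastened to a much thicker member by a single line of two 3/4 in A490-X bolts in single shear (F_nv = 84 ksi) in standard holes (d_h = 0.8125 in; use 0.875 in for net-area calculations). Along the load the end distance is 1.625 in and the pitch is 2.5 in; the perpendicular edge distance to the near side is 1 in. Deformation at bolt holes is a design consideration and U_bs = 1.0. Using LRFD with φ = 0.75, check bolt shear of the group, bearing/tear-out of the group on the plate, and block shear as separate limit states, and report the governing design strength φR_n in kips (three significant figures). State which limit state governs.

55.7 kips (bolt shear governs)

Bolt shear: A_b = π·0.75²/4 = 0.4418 in²; R_n = 84 × 0.4418 × 2 × 1 = 74.22 kips → 0.75 × 74.22 = 55.7 kips.
Bearing: edge l_c = 1.219, r_n = 51.19 kips; interior l_c = 1.688, r_n = 63 kips; R_n = 51.19 + 1·63 = 114.2 kips → 85.6 kips.
Block shear: A_gv = 2.062, A_nv = 1.406, A_nt = 0.2812 in²; R_n = min(0.6F_uA_nv, 0.6F_yA_gv) + U_bs·F_u·A_nt = 78.75 kips → 59.1 kips.
Bolt shear governs: 55.7 kips.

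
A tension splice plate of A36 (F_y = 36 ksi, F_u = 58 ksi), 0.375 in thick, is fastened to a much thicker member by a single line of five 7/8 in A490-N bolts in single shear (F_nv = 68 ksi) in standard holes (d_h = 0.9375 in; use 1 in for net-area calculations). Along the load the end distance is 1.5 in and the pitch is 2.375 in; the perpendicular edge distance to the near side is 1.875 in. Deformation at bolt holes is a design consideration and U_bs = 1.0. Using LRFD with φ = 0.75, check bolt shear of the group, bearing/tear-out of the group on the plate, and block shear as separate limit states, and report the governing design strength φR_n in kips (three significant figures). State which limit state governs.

86 kips (block shear governs)

Bolt shear: A_b = π·0.875²/4 = 0.6013 in²; R_n = 68 × 0.6013 × 5 × 1 = 204.4 kips → 0.75 × 204.4 = 153 kips.
Bearing: edge l_c = 1.031, r_n = 26.92 kips; interior l_c = 1.438, r_n = 37.52 kips; R_n = 26.92 + 4·37.52 = 177 kips → 133 kips.
Block shear: A_gv = 4.125, A_nv = 2.438, A_nt = 0.5156 in²; R_n = min(0.6F_uA_nv, 0.6F_yA_gv) + U_bs·F_u·A_nt = 114.7 kips → 86 kips.
Block shear governs: 86 kips.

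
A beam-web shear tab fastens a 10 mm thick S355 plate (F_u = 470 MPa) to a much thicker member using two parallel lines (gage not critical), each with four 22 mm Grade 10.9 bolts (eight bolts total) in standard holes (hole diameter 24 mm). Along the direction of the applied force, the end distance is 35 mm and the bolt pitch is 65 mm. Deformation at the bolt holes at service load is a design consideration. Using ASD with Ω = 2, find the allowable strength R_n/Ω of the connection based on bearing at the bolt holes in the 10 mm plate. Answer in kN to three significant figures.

823 kN

Per bolt r_n = 1.2 l_c t F_u ≤ 2.4 d t F_u; upper limit = 2.4 × 22 × 10 × 470 / 1000 = 248.2 kN.
Edge bolt: l_c = 35 − 24/2 = 23 mm → 1.2 × 23 × 10 × 470 / 1000 = 129.7 → r_n = 129.7 kN.
Interior bolts: l_c = 65 − 24 = 41 mm → 1.2 × 41 × 10 × 470 / 1000 = 231.2 → r_n = 231.2 kN.
R_n = 2 × 129.7 + 6 × 231.2 = 1647 kN.
Allowable strength R_n/Ω = 1647 / 2 = 823 kN.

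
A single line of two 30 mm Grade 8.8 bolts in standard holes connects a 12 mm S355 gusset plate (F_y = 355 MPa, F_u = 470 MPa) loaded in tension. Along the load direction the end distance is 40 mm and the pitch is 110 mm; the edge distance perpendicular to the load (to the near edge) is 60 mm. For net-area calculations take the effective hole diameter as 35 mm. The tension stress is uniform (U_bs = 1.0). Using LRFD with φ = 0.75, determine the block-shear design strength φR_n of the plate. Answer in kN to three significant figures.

427 kN

Shear plane L_v = 40 + 1·110 = 150 mm; A_gv = 150 × 12 = 1800 mm².
A_nv = (150 − 1.5·35) × 12 = 1170 mm².
A_nt = (60 − 0.5·35) × 12 = 510 mm².
0.6 F_u A_nv = 329.9 kN; 0.6 F_y A_gv = 383.4 kN → shear rupture governs the shear term.
R_n = 329.9 + 1.0 × 470 × 510 / 1000 = 569.6 kN.
Design strength φR_n = 0.75 × 569.6 = 427 kN.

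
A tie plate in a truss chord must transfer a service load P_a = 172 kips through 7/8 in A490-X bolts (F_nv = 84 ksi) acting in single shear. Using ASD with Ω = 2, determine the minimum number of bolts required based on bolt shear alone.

7 bolts

A_b = π·0.875²/4 = 0.6013 in².
Per-bolt allowable strength R_n/Ω = 84 × 0.6013 × 1 / 2 = 25.26 kips.
n ≥ 172 / 25.26 = 6.81 → use 7 bolts.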